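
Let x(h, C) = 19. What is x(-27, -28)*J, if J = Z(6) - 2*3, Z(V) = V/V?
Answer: -95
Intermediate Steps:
Z(V) = 1
J = -5 (J = 1 - 2*3 = 1 - 6 = -5)
x(-27, -28)*J = 19*(-5) = -95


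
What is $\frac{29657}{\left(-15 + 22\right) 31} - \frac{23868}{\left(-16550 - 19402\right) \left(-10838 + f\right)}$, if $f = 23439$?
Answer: $\frac{159947024455}{1170330476} \approx 136.67$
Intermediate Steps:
$\frac{29657}{\left(-15 + 22\right) 31} - \frac{23868}{\left(-16550 - 19402\right) \left(-10838 + f\right)} = \frac{29657}{\left(-15 + 22\right) 31} - \frac{23868}{\left(-16550 - 19402\right) \left(-10838 + 23439\right)} = \frac{29657}{7 \cdot 31} - \frac{23868}{\left(-35952\right) 12601} = \frac{29657}{217} - \frac{23868}{-453031152} = 29657 \cdot \frac{1}{217} - - \frac{1989}{37752596} = \frac{29657}{217} + \frac{1989}{37752596} = \frac{159947024455}{1170330476}$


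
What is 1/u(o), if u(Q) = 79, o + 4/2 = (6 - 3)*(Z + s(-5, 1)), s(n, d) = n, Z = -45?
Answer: 1/79 ≈ 0.012658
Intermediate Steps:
o = -152 (o = -2 + (6 - 3)*(-45 - 5) = -2 + 3*(-50) = -2 - 150 = -152)
1/u(o) = 1/79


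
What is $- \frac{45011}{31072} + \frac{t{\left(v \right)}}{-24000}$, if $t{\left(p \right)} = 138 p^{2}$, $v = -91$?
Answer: $- \frac{47641487}{971000} \approx -49.064$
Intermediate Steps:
$- \frac{45011}{31072} + \frac{t{\left(v \right)}}{-24000} = - \frac{45011}{31072} + \frac{138 \left(-91\right)^{2}}{-24000} = \left(-45011\right) \frac{1}{31072} + 138 \cdot 8281 \left(- \frac{1}{24000}\right) = - \frac{45011}{31072} + 1142778 \left(- \frac{1}{24000}\right) = - \frac{45011}{31072} - \frac{190463}{4000} = - \frac{47641487}{971000}$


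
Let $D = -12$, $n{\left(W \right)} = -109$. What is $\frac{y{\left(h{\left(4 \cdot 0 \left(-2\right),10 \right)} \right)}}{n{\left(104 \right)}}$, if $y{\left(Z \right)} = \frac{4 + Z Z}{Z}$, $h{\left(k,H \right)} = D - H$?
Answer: $\frac{244}{1199} \approx 0.2035$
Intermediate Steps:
$h{\left(k,H \right)} = -12 - H$
$y{\left(Z \right)} = \frac{4 + Z^{2}}{Z}$
$\frac{y{\left(h{\left(4 \cdot 0 \left(-2\right),10 \right)} \right)}}{n{\left(104 \right)}} = \frac{\left(-12 - 10\right) + \frac{4}{-12 - 10}}{-109} = \left(\left(-12 - 10\right) + \frac{4}{-12 - 10}\right) \left(- \frac{1}{109}\right) = \left(-22 + \frac{4}{-22}\right) \left(- \frac{1}{109}\right) = \left(-22 + 4 \left(- \frac{1}{22}\right)\right) \left(- \frac{1}{109}\right) = \left(-22 - \frac{2}{11}\right) \left(- \frac{1}{109}\right) = \left(- \frac{244}{11}\right) \left(- \frac{1}{109}\right) = \frac{244}{1199}$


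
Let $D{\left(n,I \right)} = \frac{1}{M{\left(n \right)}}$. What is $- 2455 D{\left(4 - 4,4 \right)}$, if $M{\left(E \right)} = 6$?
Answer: $- \frac{2455}{6} \approx -409.17$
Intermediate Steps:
$D{\left(n,I \right)} = \frac{1}{6}$
$- 2455 D{\left(4 - 4,4 \right)} = \left(-2455\right) \frac{1}{6} = - \frac{2455}{6}$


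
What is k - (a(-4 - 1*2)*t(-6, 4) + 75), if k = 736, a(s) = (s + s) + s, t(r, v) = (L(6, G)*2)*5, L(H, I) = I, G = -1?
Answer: 481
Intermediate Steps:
t(r, v) = -10 (t(r, v) = -1*2*5 = -2*5 = -10)
a(s) = 3*s (a(s) = 2*s + s = 3*s)
k - (a(-4 - 1*2)*t(-6, 4) + 75) = 736 - ((3*(-4 - 1*2))*(-10) + 75) = 736 - ((3*(-4 - 2))*(-10) + 75) = 736 - ((3*(-6))*(-10) + 75) = 736 - (-18*(-10) + 75) = 736 - (180 + 75) = 736 - 1*255 = 736 - 255 = 481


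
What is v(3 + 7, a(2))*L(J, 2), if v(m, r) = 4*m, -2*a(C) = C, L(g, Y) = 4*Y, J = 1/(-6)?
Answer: 320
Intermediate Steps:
J = -⅙ ≈ -0.16667
a(C) = -C/2
v(3 + 7, a(2))*L(J, 2) = (4*(3 + 7))*(4*2) = (4*10)*8 = 40*8 = 320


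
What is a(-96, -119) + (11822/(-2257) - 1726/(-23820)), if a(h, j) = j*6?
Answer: -19331793409/26880870 ≈ -719.17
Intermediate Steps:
a(h, j) = 6*j
a(-96, -119) + (11822/(-2257) - 1726/(-23820)) = 6*(-119) + (11822/(-2257) - 1726/(-23820)) = -714 + (11822*(-1/2257) - 1726*(-1/23820)) = -714 + (-11822/2257 + 863/11910) = -714 - 138852229/26880870 = -19331793409/26880870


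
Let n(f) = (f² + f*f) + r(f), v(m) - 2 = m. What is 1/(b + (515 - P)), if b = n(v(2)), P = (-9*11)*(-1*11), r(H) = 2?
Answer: -1/540 ≈ -0.0018519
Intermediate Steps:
v(m) = 2 + m
P = 1089 (P = -99*(-11) = 1089)
n(f) = 2 + 2*f² (n(f) = (f² + f*f) + 2 = (f² + f²) + 2 = 2*f² + 2 = 2 + 2*f²)
b = 34 (b = 2 + 2*(2 + 2)² = 2 + 2*4² = 2 + 2*16 = 2 + 32 = 34)
1/(b + (515 - P)) = 1/(34 + (515 - 1*1089)) = 1/(34 + (515 - 1089)) = 1/(34 - 574) = 1/(-540) = -1/540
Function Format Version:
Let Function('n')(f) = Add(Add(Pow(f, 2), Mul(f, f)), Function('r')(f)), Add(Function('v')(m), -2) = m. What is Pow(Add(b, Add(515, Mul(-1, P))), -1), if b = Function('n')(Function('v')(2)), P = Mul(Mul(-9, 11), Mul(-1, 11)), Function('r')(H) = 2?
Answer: Rational(-1, 540) ≈ -0.0018519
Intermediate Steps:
Function('v')(m) = Add(2, m)
P = 1089 (P = Mul(-99, -11) = 1089)
Function('n')(f) = Add(2, Mul(2, Pow(f, 2))) (Function('n')(f) = Add(Add(Pow(f, 2), Mul(f, f)), 2) = Add(Add(Pow(f, 2), Pow(f, 2)), 2) = Add(Mul(2, Pow(f, 2)), 2) = Add(2, Mul(2, Pow(f, 2))))
b = 34 (b = Add(2, Mul(2, Pow(Add(2, 2), 2))) = Add(2, Mul(2, Pow(4, 2))) = Add(2, Mul(2, 16)) = Add(2, 32) = 34)
Pow(Add(b, Add(515, Mul(-1, P))), -1) = Pow(Add(34, Add(515, Mul(-1, 1089))), -1) = Pow(Add(34, Add(515, -1089)), -1) = Pow(Add(34, -574), -1) = Pow(-540, -1) = Rational(-1, 540)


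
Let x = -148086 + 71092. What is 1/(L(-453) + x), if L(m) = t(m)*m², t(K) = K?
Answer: -1/93036671 ≈ -1.0748e-8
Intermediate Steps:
x = -76994
L(m) = m³ (L(m) = m*m² = m³)
1/(L(-453) + x) = 1/((-453)³ - 76994) = 1/(-92959677 - 76994) = 1/(-93036671) = -1/93036671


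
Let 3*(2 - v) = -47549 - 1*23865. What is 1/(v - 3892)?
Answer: 3/59744 ≈ 5.0214e-5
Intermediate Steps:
v = 71420/3 (v = 2 - (-47549 - 1*23865)/3 = 2 - (-47549 - 23865)/3 = 2 - 1/3*(-71414) = 2 + 71414/3 = 71420/3 ≈ 23807.)
1/(v - 3892) = 1/(71420/3 - 3892) = 1/(59744/3) = 3/59744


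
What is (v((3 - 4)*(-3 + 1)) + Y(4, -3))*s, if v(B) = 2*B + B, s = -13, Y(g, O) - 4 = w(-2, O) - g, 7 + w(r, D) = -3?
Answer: 52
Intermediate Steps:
w(r, D) = -10 (w(r, D) = -7 - 3 = -10)
Y(g, O) = -6 - g (Y(g, O) = 4 + (-10 - g) = -6 - g)
v(B) = 3*B
(v((3 - 4)*(-3 + 1)) + Y(4, -3))*s = (3*((3 - 4)*(-3 + 1)) + (-6 - 1*4))*(-13) = (3*(-1*(-2)) + (-6 - 4))*(-13) = (3*2 - 10)*(-13) = (6 - 10)*(-13) = -4*(-13) = 52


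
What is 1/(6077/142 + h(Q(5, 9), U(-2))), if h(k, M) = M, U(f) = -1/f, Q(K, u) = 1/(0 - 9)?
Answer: 71/3074 ≈ 0.023097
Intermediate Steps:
Q(K, u) = -⅑ (Q(K, u) = 1/(-9) = -⅑)
1/(6077/142 + h(Q(5, 9), U(-2))) = 1/(6077/142 - 1/(-2)) = 1/(6077*(1/142) - 1*(-½)) = 1/(6077/142 + ½) = 1/(3074/71) = 71/3074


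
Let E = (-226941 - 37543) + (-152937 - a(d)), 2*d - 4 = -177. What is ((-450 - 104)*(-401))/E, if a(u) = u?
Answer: -444308/834669 ≈ -0.53232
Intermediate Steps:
d = -173/2 (d = 2 + (½)*(-177) = 2 - 177/2 = -173/2 ≈ -86.500)
E = -834669/2 (E = (-226941 - 37543) + (-152937 - 1*(-173/2)) = -264484 + (-152937 + 173/2) = -264484 - 305701/2 = -834669/2 ≈ -4.1733e+5)
((-450 - 104)*(-401))/E = ((-450 - 104)*(-401))/(-834669/2) = -554*(-401)*(-2/834669) = 222154*(-2/834669) = -444308/834669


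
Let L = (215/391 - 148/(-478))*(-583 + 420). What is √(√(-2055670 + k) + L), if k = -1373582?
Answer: √(-1223434027653 + 52396293606*I*√95257)/93449 ≈ 29.3 + 31.601*I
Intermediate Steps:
L = -13091997/93449 (L = (215*(1/391) - 148*(-1/478))*(-163) = (215/391 + 74/239)*(-163) = (80319/93449)*(-163) = -13091997/93449 ≈ -140.10)
√(√(-2055670 + k) + L) = √(√(-2055670 - 1373582) - 13091997/93449) = √(√(-3429252) - 13091997/93449) = √(6*I*√95257 - 13091997/93449) = √(-13091997/93449 + 6*I*√95257)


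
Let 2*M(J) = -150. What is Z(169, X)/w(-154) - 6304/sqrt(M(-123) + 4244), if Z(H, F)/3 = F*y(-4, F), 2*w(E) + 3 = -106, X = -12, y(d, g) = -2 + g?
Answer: -1008/109 - 6304*sqrt(4169)/4169 ≈ -106.88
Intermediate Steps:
M(J) = -75 (M(J) = (1/2)*(-150) = -75)
w(E) = -109/2 (w(E) = -3/2 + (1/2)*(-106) = -3/2 - 53 = -109/2)
Z(H, F) = 3*F*(-2 + F) (Z(H, F) = 3*(F*(-2 + F)) = 3*F*(-2 + F))
Z(169, X)/w(-154) - 6304/sqrt(M(-123) + 4244) = (3*(-12)*(-2 - 12))/(-109/2) - 6304/sqrt(-75 + 4244) = (3*(-12)*(-14))*(-2/109) - 6304*sqrt(4169)/4169 = 504*(-2/109) - 6304*sqrt(4169)/4169 = -1008/109 - 6304*sqrt(4169)/4169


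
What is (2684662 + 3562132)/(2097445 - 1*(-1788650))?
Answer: 6246794/3886095 ≈ 1.6075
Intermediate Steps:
(2684662 + 3562132)/(2097445 - 1*(-1788650)) = 6246794/(2097445 + 1788650) = 6246794/3886095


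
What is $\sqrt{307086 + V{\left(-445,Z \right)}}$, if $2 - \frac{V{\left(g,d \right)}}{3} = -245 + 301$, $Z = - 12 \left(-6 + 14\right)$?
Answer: $2 \sqrt{76731} \approx 554.01$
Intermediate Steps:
$Z = -96$ ($Z = \left(-12\right) 8 = -96$)
$V{\left(g,d \right)} = -162$ ($V{\left(g,d \right)} = 6 - 3 \left(-245 + 301\right) = 6 - 168 = -162$)
$\sqrt{307086 + V{\left(-445,Z \right)}} = \sqrt{307086 - 162} = \sqrt{306924} = 2 \sqrt{76731}$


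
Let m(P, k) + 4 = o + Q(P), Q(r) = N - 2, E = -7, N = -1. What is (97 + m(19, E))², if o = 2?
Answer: 8464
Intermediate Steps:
Q(r) = -3 (Q(r) = -1 - 2 = -3)
m(P, k) = -5 (m(P, k) = -4 + (2 - 3) = -4 - 1 = -5)
(97 + m(19, E))² = (97 - 5)² = 92² = 8464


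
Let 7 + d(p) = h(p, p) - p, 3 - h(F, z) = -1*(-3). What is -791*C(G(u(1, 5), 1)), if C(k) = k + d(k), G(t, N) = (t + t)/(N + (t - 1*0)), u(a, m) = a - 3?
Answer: 5537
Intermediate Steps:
u(a, m) = -3 + a
h(F, z) = 0 (h(F, z) = 3 - (-1)*(-3) = 3 - 1*3 = 3 - 3 = 0)
G(t, N) = 2*t/(N + t) (G(t, N) = (2*t)/(N + (t + 0)) = (2*t)/(N + t) = 2*t/(N + t))
d(p) = -7 - p (d(p) = -7 + (0 - p) = -7 - p)
C(k) = -7 (C(k) = k + (-7 - k) = -7)
-791*C(G(u(1, 5), 1)) = -791*(-7) = 5537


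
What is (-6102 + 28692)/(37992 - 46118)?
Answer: -11295/4063 ≈ -2.7800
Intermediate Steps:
(-6102 + 28692)/(37992 - 46118) = 22590/(-8126) = 22590*(-1/8126) = -11295/4063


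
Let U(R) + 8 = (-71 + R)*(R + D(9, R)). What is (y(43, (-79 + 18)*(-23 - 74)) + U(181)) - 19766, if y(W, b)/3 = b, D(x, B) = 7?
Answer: 18657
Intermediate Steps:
y(W, b) = 3*b
U(R) = -8 + (-71 + R)*(7 + R) (U(R) = -8 + (-71 + R)*(R + 7) = -8 + (-71 + R)*(7 + R))
(y(43, (-79 + 18)*(-23 - 74)) + U(181)) - 19766 = (3*((-79 + 18)*(-23 - 74)) + (-505 + 181² - 64*181)) - 19766 = (3*(-61*(-97)) + (-505 + 32761 - 11584)) - 19766 = (3*5917 + 20672) - 19766 = (17751 + 20672) - 19766 = 38423 - 19766 = 18657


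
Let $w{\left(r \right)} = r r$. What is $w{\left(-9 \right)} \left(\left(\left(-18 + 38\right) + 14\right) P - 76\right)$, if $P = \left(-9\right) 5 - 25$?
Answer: $-198936$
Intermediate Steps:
$w{\left(r \right)} = r^{2}$
$P = -70$ ($P = -45 - 25 = -70$)
$w{\left(-9 \right)} \left(\left(\left(-18 + 38\right) + 14\right) P - 76\right) = \left(-9\right)^{2} \left(\left(\left(-18 + 38\right) + 14\right) \left(-70\right) - 76\right) = 81 \left(\left(20 + 14\right) \left(-70\right) - 76\right) = 81 \left(34 \left(-70\right) - 76\right) = 81 \left(-2380 - 76\right) = 81 \left(-2456\right) = -198936$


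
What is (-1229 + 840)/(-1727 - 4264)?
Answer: 389/5991 ≈ 0.064931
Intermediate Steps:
(-1229 + 840)/(-1727 - 4264) = -389/(-5991) = -389*(-1/5991) = 389/5991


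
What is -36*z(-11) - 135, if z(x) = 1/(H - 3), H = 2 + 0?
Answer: -99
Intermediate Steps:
H = 2
z(x) = -1 (z(x) = 1/(2 - 3) = 1/(-1) = -1)
-36*z(-11) - 135 = -36*(-1) - 135 = 36 - 135 = -99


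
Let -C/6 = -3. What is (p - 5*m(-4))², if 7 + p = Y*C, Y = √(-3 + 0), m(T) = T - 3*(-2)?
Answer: (17 - 18*I*√3)² ≈ -683.0 - 1060.0*I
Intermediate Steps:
C = 18 (C = -6*(-3) = 18)
m(T) = 6 + T (m(T) = T + 6 = 6 + T)
Y = I*√3 (Y = √(-3) = I*√3 ≈ 1.732*I)
p = -7 + 18*I*√3 (p = -7 + (I*√3)*18 = -7 + 18*I*√3 ≈ -7.0 + 31.177*I)
(p - 5*m(-4))² = ((-7 + 18*I*√3) - 5*(6 - 4))² = ((-7 + 18*I*√3) - 5*2)² = ((-7 + 18*I*√3) - 10)² = (-17 + 18*I*√3)²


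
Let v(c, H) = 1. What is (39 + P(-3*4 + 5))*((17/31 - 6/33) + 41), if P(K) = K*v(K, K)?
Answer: 451392/341 ≈ 1323.7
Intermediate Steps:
P(K) = K (P(K) = K*1 = K)
(39 + P(-3*4 + 5))*((17/31 - 6/33) + 41) = (39 + (-3*4 + 5))*((17/31 - 6/33) + 41) = (39 + (-12 + 5))*((17*(1/31) - 6*1/33) + 41) = (39 - 7)*((17/31 - 2/11) + 41) = 32*(125/341 + 41) = 32*(14106/341) = 451392/341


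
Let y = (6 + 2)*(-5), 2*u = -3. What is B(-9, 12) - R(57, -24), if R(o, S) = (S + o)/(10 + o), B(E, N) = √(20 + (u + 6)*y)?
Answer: -33/67 + 4*I*√10 ≈ -0.49254 + 12.649*I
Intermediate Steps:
u = -3/2 (u = (½)*(-3) = -3/2 ≈ -1.5000)
y = -40 (y = 8*(-5) = -40)
B(E, N) = 4*I*√10 (B(E, N) = √(20 + (-3/2 + 6)*(-40)) = √(20 + (9/2)*(-40)) = √(20 - 180) = √(-160) = 4*I*√10)
R(o, S) = (S + o)/(10 + o)
B(-9, 12) - R(57, -24) = 4*I*√10 - (-24 + 57)/(10 + 57) = 4*I*√10 - 33/67 = -33/67 + 4*I*√10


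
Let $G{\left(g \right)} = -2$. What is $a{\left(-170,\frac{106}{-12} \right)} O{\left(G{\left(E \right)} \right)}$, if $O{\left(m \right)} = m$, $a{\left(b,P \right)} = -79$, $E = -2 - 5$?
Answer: $158$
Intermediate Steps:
$E = -7$
$a{\left(-170,\frac{106}{-12} \right)} O{\left(G{\left(E \right)} \right)} = \left(-79\right) \left(-2\right) = 158$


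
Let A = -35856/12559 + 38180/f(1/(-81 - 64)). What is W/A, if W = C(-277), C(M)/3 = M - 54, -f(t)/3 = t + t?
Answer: -37413261/34763832382 ≈ -0.0010762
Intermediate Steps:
f(t) = -6*t (f(t) = -3*(t + t) = -6*t)
C(M) = -162 + 3*M (C(M) = 3*(M - 54) = 3*(-54 + M) = -162 + 3*M)
W = -993 (W = -162 + 3*(-277) = -162 - 831 = -993)
A = 34763832382/37677 (A = -35856/12559 + 38180/((-6/(-81 - 64))) = -35856*1/12559 + 38180/((-6/(-145))) = -35856/12559 + 38180/((-6*(-1/145))) = -35856/12559 + 38180/(6/145) = -35856/12559 + 38180*(145/6) = -35856/12559 + 2768050/3 = 34763832382/37677 ≈ 9.2268e+5)
W/A = -993/34763832382/37677 = -993*37677/34763832382 = -37413261/34763832382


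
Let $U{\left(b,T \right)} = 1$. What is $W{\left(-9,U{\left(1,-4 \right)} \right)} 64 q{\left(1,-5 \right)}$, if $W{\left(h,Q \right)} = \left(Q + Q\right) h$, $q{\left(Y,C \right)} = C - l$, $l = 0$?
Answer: $5760$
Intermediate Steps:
$q{\left(Y,C \right)} = C$ ($q{\left(Y,C \right)} = C - 0 = C + 0 = C$)
$W{\left(h,Q \right)} = 2 Q h$
$W{\left(-9,U{\left(1,-4 \right)} \right)} 64 q{\left(1,-5 \right)} = 2 \cdot 1 \left(-9\right) 64 \left(-5\right) = \left(-18\right) 64 \left(-5\right) = \left(-1152\right) \left(-5\right) = 5760$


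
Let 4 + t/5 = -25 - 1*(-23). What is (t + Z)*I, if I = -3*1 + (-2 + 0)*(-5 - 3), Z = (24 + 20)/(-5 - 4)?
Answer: -4082/9 ≈ -453.56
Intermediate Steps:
Z = -44/9 (Z = 44/(-9) = 44*(-1/9) = -44/9 ≈ -4.8889)
I = 13 (I = -3 - 2*(-8) = -3 + 16 = 13)
t = -30 (t = -20 + 5*(-25 - 1*(-23)) = -20 + 5*(-25 + 23) = -20 + 5*(-2) = -20 - 10 = -30)
(t + Z)*I = (-30 - 44/9)*13 = -314/9*13 = -4082/9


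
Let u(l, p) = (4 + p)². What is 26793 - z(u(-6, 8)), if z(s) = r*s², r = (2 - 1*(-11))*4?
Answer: -1051479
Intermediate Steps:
r = 52 (r = (2 + 11)*4 = 13*4 = 52)
z(s) = 52*s²
26793 - z(u(-6, 8)) = 26793 - 52*((4 + 8)²)² = 26793 - 52*(12²)² = 26793 - 52*144² = 26793 - 52*20736 = 26793 - 1*1078272 = 26793 - 1078272 = -1051479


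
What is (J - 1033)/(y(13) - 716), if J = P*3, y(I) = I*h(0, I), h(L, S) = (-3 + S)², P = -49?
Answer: -295/146 ≈ -2.0205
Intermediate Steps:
y(I) = I*(-3 + I)²
J = -147 (J = -49*3 = -147)
(J - 1033)/(y(13) - 716) = (-147 - 1033)/(13*(-3 + 13)² - 716) = -1180/(13*10² - 716) = -1180/(13*100 - 716) = -1180/(1300 - 716) = -1180/584 = -1180*1/584 = -295/146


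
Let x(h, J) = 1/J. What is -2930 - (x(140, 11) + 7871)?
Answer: -118812/11 ≈ -10801.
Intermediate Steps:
-2930 - (x(140, 11) + 7871) = -2930 - (1/11 + 7871) = -2930 - 1*86582/11 = -2930 - 86582/11 = -118812/11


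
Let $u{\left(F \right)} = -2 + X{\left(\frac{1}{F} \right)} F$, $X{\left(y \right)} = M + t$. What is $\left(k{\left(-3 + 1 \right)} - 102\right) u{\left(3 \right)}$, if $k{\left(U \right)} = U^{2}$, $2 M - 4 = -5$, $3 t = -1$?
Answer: $441$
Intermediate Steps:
$t = - \frac{1}{3}$ ($t = \frac{1}{3} \left(-1\right) = - \frac{1}{3} \approx -0.33333$)
$M = - \frac{1}{2}$ ($M = 2 + \frac{1}{2} \left(-5\right) = 2 - \frac{5}{2} = - \frac{1}{2} \approx -0.5$)
$X{\left(y \right)} = - \frac{5}{6}$ ($X{\left(y \right)} = - \frac{1}{2} - \frac{1}{3} = - \frac{5}{6}$)
$u{\left(F \right)} = -2 - \frac{5 F}{6}$
$\left(k{\left(-3 + 1 \right)} - 102\right) u{\left(3 \right)} = \left(\left(-3 + 1\right)^{2} - 102\right) \left(-2 - \frac{5}{2}\right) = \left(\left(-2\right)^{2} - 102\right) \left(-2 - \frac{5}{2}\right) = \left(4 - 102\right) \left(- \frac{9}{2}\right) = \left(-98\right) \left(- \frac{9}{2}\right) = 441$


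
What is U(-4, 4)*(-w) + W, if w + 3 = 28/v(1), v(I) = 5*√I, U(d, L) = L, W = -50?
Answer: -302/5 ≈ -60.400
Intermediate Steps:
w = 13/5 (w = -3 + 28/((5*√1)) = -3 + 28/((5*1)) = -3 + 28/5 = 13/5 ≈ 2.6000)
U(-4, 4)*(-w) + W = 4*(-1*13/5) - 50 = 4*(-13/5) - 50 = -52/5 - 50 = -302/5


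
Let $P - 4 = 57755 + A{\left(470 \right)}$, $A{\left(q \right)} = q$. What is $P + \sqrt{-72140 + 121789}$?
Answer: $58229 + \sqrt{49649} \approx 58452.0$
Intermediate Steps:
$P = 58229$ ($P = 4 + \left(57755 + 470\right) = 4 + 58225 = 58229$)
$P + \sqrt{-72140 + 121789} = 58229 + \sqrt{-72140 + 121789} = 58229 + \sqrt{49649}$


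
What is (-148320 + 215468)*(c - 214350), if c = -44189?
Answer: -17360376772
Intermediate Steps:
(-148320 + 215468)*(c - 214350) = (-148320 + 215468)*(-44189 - 214350) = 67148*(-258539) = -17360376772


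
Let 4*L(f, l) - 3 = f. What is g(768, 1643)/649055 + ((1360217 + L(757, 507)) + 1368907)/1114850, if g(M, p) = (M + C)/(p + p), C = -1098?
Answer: 26459391580976/10807937294275 ≈ 2.4481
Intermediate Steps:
L(f, l) = ¾ + f/4
g(M, p) = (-1098 + M)/(2*p) (g(M, p) = (M - 1098)/(p + p) = (-1098 + M)/((2*p)) = (-1098 + M)*(1/(2*p)) = (-1098 + M)/(2*p))
g(768, 1643)/649055 + ((1360217 + L(757, 507)) + 1368907)/1114850 = ((½)*(-1098 + 768)/1643)/649055 + ((1360217 + (¾ + (¼)*757)) + 1368907)/1114850 = ((½)*(1/1643)*(-330))*(1/649055) + ((1360217 + (¾ + 757/4)) + 1368907)*(1/1114850) = -165/1643*1/649055 + ((1360217 + 190) + 1368907)*(1/1114850) = -3/19389043 + (1360407 + 1368907)*(1/1114850) = -3/19389043 + 2729314*(1/1114850) = -3/19389043 + 1364657/557425 = 26459391580976/10807937294275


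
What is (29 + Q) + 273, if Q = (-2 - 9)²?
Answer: 423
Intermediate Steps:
Q = 121 (Q = (-11)² = 121)
(29 + Q) + 273 = (29 + 121) + 273 = 150 + 273 = 423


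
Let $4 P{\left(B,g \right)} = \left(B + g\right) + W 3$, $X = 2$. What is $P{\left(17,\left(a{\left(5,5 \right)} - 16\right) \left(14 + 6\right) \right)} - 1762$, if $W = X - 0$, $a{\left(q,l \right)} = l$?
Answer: $- \frac{7245}{4} \approx -1811.3$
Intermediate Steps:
$W = 2$ ($W = 2 - 0 = 2 + 0 = 2$)
$P{\left(B,g \right)} = \frac{3}{2} + \frac{B}{4} + \frac{g}{4}$ ($P{\left(B,g \right)} = \frac{\left(B + g\right) + 2 \cdot 3}{4} = \frac{\left(B + g\right) + 6}{4} = \frac{6 + B + g}{4} = \frac{3}{2} + \frac{B}{4} + \frac{g}{4}$)
$P{\left(17,\left(a{\left(5,5 \right)} - 16\right) \left(14 + 6\right) \right)} - 1762 = \left(\frac{3}{2} + \frac{1}{4} \cdot 17 + \frac{\left(5 - 16\right) \left(14 + 6\right)}{4}\right) - 1762 = \left(\frac{3}{2} + \frac{17}{4} + \frac{\left(-11\right) 20}{4}\right) - 1762 = \left(\frac{3}{2} + \frac{17}{4} + \frac{1}{4} \left(-220\right)\right) - 1762 = \left(\frac{3}{2} + \frac{17}{4} - 55\right) - 1762 = - \frac{197}{4} - 1762 = - \frac{7245}{4}$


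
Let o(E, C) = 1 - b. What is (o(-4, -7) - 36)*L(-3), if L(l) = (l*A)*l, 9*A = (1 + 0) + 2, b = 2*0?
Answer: -105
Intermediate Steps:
b = 0
A = ⅓ (A = ((1 + 0) + 2)/9 = (1 + 2)/9 = (⅑)*3 = ⅓ ≈ 0.33333)
L(l) = l²/3 (L(l) = (l*(⅓))*l = (l/3)*l = l²/3)
o(E, C) = 1 (o(E, C) = 1 - 1*0 = 1 + 0 = 1)
(o(-4, -7) - 36)*L(-3) = (1 - 36)*((⅓)*(-3)²) = -35*9/3 = -35*3 = -105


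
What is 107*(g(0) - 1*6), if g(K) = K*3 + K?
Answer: -642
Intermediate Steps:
g(K) = 4*K (g(K) = 3*K + K = 4*K)
107*(g(0) - 1*6) = 107*(4*0 - 1*6) = 107*(0 - 6) = 107*(-6) = -642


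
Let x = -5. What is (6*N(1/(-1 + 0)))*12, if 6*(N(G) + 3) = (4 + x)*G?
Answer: -204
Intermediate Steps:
N(G) = -3 - G/6 (N(G) = -3 + ((4 - 5)*G)/6 = -3 + (-G)/6 = -3 - G/6)
(6*N(1/(-1 + 0)))*12 = (6*(-3 - 1/(6*(-1 + 0))))*12 = (6*(-3 - ⅙/(-1)))*12 = (6*(-3 - ⅙*(-1)))*12 = (6*(-3 + ⅙))*12 = (6*(-17/6))*12 = -17*12 = -204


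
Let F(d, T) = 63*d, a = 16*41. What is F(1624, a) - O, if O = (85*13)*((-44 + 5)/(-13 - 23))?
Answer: 1213379/12 ≈ 1.0111e+5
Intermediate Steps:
a = 656
O = 14365/12 (O = 1105*(-39/(-36)) = 1105*(-39*(-1/36)) = 1105*(13/12) = 14365/12 ≈ 1197.1)
F(1624, a) - O = 63*1624 - 1*14365/12 = 102312 - 14365/12 = 1213379/12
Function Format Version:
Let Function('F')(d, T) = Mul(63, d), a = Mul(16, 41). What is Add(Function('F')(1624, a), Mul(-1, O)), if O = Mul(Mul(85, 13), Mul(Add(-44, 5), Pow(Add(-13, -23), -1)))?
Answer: Rational(1213379, 12) ≈ 1.0111e+5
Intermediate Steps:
a = 656
O = Rational(14365, 12) (O = Mul(1105, Mul(-39, Pow(-36, -1))) = Mul(1105, Mul(-39, Rational(-1, 36))) = Mul(1105, Rational(13, 12)) = Rational(14365, 12) ≈ 1197.1)
Add(Function('F')(1624, a), Mul(-1, O)) = Add(Mul(63, 1624), Mul(-1, Rational(14365, 12))) = Add(102312, Rational(-14365, 12)) = Rational(1213379, 12)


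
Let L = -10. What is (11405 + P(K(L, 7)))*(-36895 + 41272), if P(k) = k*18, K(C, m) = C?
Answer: 49131825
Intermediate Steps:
P(k) = 18*k
(11405 + P(K(L, 7)))*(-36895 + 41272) = (11405 + 18*(-10))*(-36895 + 41272) = (11405 - 180)*4377 = 11225*4377 = 49131825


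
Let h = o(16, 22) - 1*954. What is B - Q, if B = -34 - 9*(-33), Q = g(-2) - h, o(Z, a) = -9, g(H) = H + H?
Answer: -696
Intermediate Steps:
g(H) = 2*H
h = -963 (h = -9 - 1*954 = -9 - 954 = -963)
Q = 959 (Q = 2*(-2) - 1*(-963) = -4 + 963 = 959)
B = 263 (B = -34 + 297 = 263)
B - Q = 263 - 1*959 = 263 - 959 = -696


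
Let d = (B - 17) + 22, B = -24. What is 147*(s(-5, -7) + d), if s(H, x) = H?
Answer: -3528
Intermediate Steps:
d = -19 (d = (-24 - 17) + 22 = -41 + 22 = -19)
147*(s(-5, -7) + d) = 147*(-5 - 19) = 147*(-24) = -3528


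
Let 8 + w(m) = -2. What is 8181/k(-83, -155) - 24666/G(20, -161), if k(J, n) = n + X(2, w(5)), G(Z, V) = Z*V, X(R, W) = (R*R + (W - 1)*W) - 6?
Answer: -12591759/75670 ≈ -166.40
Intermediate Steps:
w(m) = -10 (w(m) = -8 - 2 = -10)
X(R, W) = -6 + R² + W*(-1 + W) (X(R, W) = (R² + (-1 + W)*W) - 6 = (R² + W*(-1 + W)) - 6 = -6 + R² + W*(-1 + W))
G(Z, V) = V*Z
k(J, n) = 108 + n (k(J, n) = n + (-6 + 2² + (-10)² - 1*(-10)) = n + (-6 + 4 + 100 + 10) = n + 108 = 108 + n)
8181/k(-83, -155) - 24666/G(20, -161) = 8181/(108 - 155) - 24666/((-161*20)) = 8181/(-47) - 24666/(-3220) = 8181*(-1/47) - 24666*(-1/3220) = -8181/47 + 12333/1610 = -12591759/75670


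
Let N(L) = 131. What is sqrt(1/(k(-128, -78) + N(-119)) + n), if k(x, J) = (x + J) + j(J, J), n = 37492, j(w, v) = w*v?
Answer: sqrt(1353764178861)/6009 ≈ 193.63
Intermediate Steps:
j(w, v) = v*w
k(x, J) = J + x + J**2 (k(x, J) = (x + J) + J*J = (J + x) + J**2 = J + x + J**2)
sqrt(1/(k(-128, -78) + N(-119)) + n) = sqrt(1/((-78 - 128 + (-78)**2) + 131) + 37492) = sqrt(1/((-78 - 128 + 6084) + 131) + 37492) = sqrt(1/(5878 + 131) + 37492) = sqrt(1/6009 + 37492) = sqrt(225289429/6009) = sqrt(1353764178861)/6009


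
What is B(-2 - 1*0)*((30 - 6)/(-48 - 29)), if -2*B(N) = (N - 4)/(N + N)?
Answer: 18/77 ≈ 0.23377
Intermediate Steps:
B(N) = -(-4 + N)/(4*N) (B(N) = -(N - 4)/(2*(N + N)) = -(-4 + N)/(2*(2*N)) = -(-4 + N)*1/(2*N)/2 = -(-4 + N)/(4*N))
B(-2 - 1*0)*((30 - 6)/(-48 - 29)) = ((4 - (-2 - 1*0))/(4*(-2 - 1*0)))*((30 - 6)/(-48 - 29)) = ((4 - (-2 + 0))/(4*(-2 + 0)))*(24/(-77)) = ((¼)*(4 - 1*(-2))/(-2))*(24*(-1/77)) = ((¼)*(-½)*(4 + 2))*(-24/77) = ((¼)*(-½)*6)*(-24/77) = -¾*(-24/77) = 18/77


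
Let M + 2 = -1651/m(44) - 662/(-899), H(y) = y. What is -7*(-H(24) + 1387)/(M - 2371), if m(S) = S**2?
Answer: 16605767024/4130323689 ≈ 4.0205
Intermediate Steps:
M = -3683545/1740464 (M = -2 + (-1651/(44**2) - 662/(-899)) = -2 + (-1651/1936 - 662*(-1/899)) = -2 + (-1651*1/1936 + 662/899) = -2 + (-1651/1936 + 662/899) = -2 - 202617/1740464 = -3683545/1740464 ≈ -2.1164)
-7*(-H(24) + 1387)/(M - 2371) = -7*(-1*24 + 1387)/(-3683545/1740464 - 2371) = -7*(-24 + 1387)/(-4130323689/1740464) = -9541*(-1740464)/4130323689 = -7*(-2372252432/4130323689) = 16605767024/4130323689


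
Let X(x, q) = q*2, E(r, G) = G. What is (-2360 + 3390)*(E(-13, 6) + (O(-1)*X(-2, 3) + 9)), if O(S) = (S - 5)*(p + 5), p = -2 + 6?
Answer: -318270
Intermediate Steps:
p = 4
X(x, q) = 2*q
O(S) = -45 + 9*S (O(S) = (S - 5)*(4 + 5) = (-5 + S)*9 = -45 + 9*S)
(-2360 + 3390)*(E(-13, 6) + (O(-1)*X(-2, 3) + 9)) = (-2360 + 3390)*(6 + ((-45 + 9*(-1))*(2*3) + 9)) = 1030*(6 + ((-45 - 9)*6 + 9)) = 1030*(6 + (-54*6 + 9)) = 1030*(6 + (-324 + 9)) = 1030*(6 - 315) = 1030*(-309) = -318270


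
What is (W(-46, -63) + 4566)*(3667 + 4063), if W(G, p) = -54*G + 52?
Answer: 54898460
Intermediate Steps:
W(G, p) = 52 - 54*G
(W(-46, -63) + 4566)*(3667 + 4063) = ((52 - 54*(-46)) + 4566)*(3667 + 4063) = ((52 + 2484) + 4566)*7730 = (2536 + 4566)*7730 = 7102*7730 = 54898460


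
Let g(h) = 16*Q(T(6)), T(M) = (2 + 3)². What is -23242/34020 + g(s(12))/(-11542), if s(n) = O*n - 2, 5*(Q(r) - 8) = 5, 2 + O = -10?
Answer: -68289511/98164710 ≈ -0.69566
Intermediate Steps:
O = -12 (O = -2 - 10 = -12)
T(M) = 25 (T(M) = 5² = 25)
Q(r) = 9 (Q(r) = 8 + (⅕)*5 = 8 + 1 = 9)
s(n) = -2 - 12*n (s(n) = -12*n - 2 = -2 - 12*n)
g(h) = 144 (g(h) = 16*9 = 144)
-23242/34020 + g(s(12))/(-11542) = -23242/34020 + 144/(-11542) = -23242*1/34020 + 144*(-1/11542) = -11621/17010 - 72/5771 = -68289511/98164710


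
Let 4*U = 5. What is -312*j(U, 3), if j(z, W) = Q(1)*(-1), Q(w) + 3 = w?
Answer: -624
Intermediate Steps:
U = 5/4 (U = (¼)*5 = 5/4 ≈ 1.2500)
Q(w) = -3 + w
j(z, W) = 2 (j(z, W) = (-3 + 1)*(-1) = -2*(-1) = 2)
-312*j(U, 3) = -312*2 = -624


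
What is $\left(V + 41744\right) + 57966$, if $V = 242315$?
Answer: $342025$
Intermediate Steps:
$\left(V + 41744\right) + 57966 = \left(242315 + 41744\right) + 57966 = 284059 + 57966 = 342025$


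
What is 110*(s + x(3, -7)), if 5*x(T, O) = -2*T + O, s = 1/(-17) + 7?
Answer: 8118/17 ≈ 477.53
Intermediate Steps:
s = 118/17 (s = -1/17 + 7 = 118/17 ≈ 6.9412)
x(T, O) = -2*T/5 + O/5 (x(T, O) = (-2*T + O)/5 = (O - 2*T)/5 = -2*T/5 + O/5)
110*(s + x(3, -7)) = 110*(118/17 + (-⅖*3 + (⅕)*(-7))) = 110*(118/17 + (-6/5 - 7/5)) = 110*(118/17 - 13/5) = 110*(369/85) = 8118/17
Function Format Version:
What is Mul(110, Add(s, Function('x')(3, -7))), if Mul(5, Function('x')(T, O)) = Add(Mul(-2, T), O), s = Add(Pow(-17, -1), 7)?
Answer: Rational(8118, 17) ≈ 477.53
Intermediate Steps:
s = Rational(118, 17) (s = Add(Rational(-1, 17), 7) = Rational(118, 17) ≈ 6.9412)
Function('x')(T, O) = Add(Mul(Rational(-2, 5), T), Mul(Rational(1, 5), O)) (Function('x')(T, O) = Mul(Rational(1, 5), Add(Mul(-2, T), O)) = Mul(Rational(1, 5), Add(O, Mul(-2, T))) = Add(Mul(Rational(-2, 5), T), Mul(Rational(1, 5), O)))
Mul(110, Add(s, Function('x')(3, -7))) = Mul(110, Add(Rational(118, 17), Add(Mul(Rational(-2, 5), 3), Mul(Rational(1, 5), -7)))) = Mul(110, Add(Rational(118, 17), Add(Rational(-6, 5), Rational(-7, 5)))) = Mul(110, Add(Rational(118, 17), Rational(-13, 5))) = Mul(110, Rational(369, 85)) = Rational(8118, 17)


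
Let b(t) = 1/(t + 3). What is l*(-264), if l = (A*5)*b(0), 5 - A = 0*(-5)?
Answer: -2200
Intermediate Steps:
A = 5 (A = 5 - 0*(-5) = 5 - 1*0 = 5 + 0 = 5)
b(t) = 1/(3 + t)
l = 25/3 (l = (5*5)/(3 + 0) = 25/3 ≈ 8.3333)
l*(-264) = (25/3)*(-264) = -2200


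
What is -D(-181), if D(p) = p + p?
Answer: 362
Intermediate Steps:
D(p) = 2*p
-D(-181) = -2*(-181) = -1*(-362) = 362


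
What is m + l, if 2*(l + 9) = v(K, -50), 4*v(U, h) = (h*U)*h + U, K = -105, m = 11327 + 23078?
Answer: 12563/8 ≈ 1570.4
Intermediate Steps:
m = 34405
v(U, h) = U/4 + U*h²/4 (v(U, h) = ((h*U)*h + U)/4 = ((U*h)*h + U)/4 = (U*h² + U)/4 = (U + U*h²)/4 = U/4 + U*h²/4)
l = -262677/8 (l = -9 + ((¼)*(-105)*(1 + (-50)²))/2 = -9 + ((¼)*(-105)*(1 + 2500))/2 = -9 + ((¼)*(-105)*2501)/2 = -9 + (½)*(-262605/4) = -9 - 262605/8 = -262677/8 ≈ -32835.)
m + l = 34405 - 262677/8 = 12563/8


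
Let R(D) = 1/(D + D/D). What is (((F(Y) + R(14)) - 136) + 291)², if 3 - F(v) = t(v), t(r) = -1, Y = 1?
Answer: 5692996/225 ≈ 25302.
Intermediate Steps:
F(v) = 4 (F(v) = 3 - 1*(-1) = 3 + 1 = 4)
R(D) = 1/(1 + D) (R(D) = 1/(D + 1) = 1/(1 + D))
(((F(Y) + R(14)) - 136) + 291)² = (((4 + 1/(1 + 14)) - 136) + 291)² = (((4 + 1/15) - 136) + 291)² = ((61/15 - 136) + 291)² = (-1979/15 + 291)² = (2386/15)² = 5692996/225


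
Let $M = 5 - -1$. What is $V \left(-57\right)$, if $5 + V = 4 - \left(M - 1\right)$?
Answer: $342$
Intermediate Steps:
$M = 6$ ($M = 5 + 1 = 6$)
$V = -6$ ($V = -5 + \left(4 - \left(6 - 1\right)\right) = -5 + \left(4 - 5\right) = -5 - 1 = -6$)
$V \left(-57\right) = \left(-6\right) \left(-57\right) = 342$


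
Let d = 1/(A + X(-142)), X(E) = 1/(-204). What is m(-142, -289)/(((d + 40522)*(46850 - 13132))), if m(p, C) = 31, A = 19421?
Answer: 122818373/5413203141097340 ≈ 2.2689e-8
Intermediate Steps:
X(E) = -1/204
d = 204/3961883 (d = 1/(19421 - 1/204) = 1/(3961883/204) = 204/3961883 ≈ 5.1491e-5)
m(-142, -289)/(((d + 40522)*(46850 - 13132))) = 31/(((204/3961883 + 40522)*(46850 - 13132))) = 31/(((160543423130/3961883)*33718)) = 31/(5413203141097340/3961883) = 31*(3961883/5413203141097340) = 122818373/5413203141097340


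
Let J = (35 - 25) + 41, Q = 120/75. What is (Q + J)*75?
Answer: 3945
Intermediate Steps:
Q = 8/5 (Q = 120*(1/75) = 8/5 ≈ 1.6000)
J = 51 (J = 10 + 41 = 51)
(Q + J)*75 = (8/5 + 51)*75 = (263/5)*75 = 3945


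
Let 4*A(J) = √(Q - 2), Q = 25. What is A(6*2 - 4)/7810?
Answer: √23/31240 ≈ 0.00015352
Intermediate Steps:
A(J) = √23/4 (A(J) = √(25 - 2)/4 = √23/4)
A(6*2 - 4)/7810 = (√23/4)/7810 = (√23/4)*(1/7810) = √23/31240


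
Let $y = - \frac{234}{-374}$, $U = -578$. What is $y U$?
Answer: $- \frac{3978}{11} \approx -361.64$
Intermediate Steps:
$y = \frac{117}{187}$ ($y = \left(-234\right) \left(- \frac{1}{374}\right) = \frac{117}{187} \approx 0.62567$)
$y U = \frac{117}{187} \left(-578\right) = - \frac{3978}{11}$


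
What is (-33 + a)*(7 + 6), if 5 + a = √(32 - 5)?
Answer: -494 + 39*√3 ≈ -426.45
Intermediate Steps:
a = -5 + 3*√3 (a = -5 + √(32 - 5) = -5 + √27 = -5 + 3*√3 ≈ 0.19615)
(-33 + a)*(7 + 6) = (-33 + (-5 + 3*√3))*(7 + 6) = (-38 + 3*√3)*13 = -494 + 39*√3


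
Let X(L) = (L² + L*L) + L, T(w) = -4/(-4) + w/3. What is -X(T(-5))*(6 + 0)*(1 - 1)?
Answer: 0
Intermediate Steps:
T(w) = 1 + w/3 (T(w) = -4*(-¼) + w*(⅓) = 1 + w/3)
X(L) = L + 2*L² (X(L) = (L² + L²) + L = 2*L² + L = L + 2*L²)
-X(T(-5))*(6 + 0)*(1 - 1) = -(1 + (⅓)*(-5))*(1 + 2*(1 + (⅓)*(-5)))*(6 + 0)*(1 - 1) = -(1 - 5/3)*(1 + 2*(1 - 5/3))*6*0 = -(-2*(1 + 2*(-⅔))/3)*0 = -(-2*(1 - 4/3)/3)*0 = -(-⅔*(-⅓))*0 = -2*0/9 = -1*0 = 0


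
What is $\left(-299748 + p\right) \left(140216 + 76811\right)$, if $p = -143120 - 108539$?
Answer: $-119670206989$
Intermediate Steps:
$p = -251659$
$\left(-299748 + p\right) \left(140216 + 76811\right) = \left(-299748 - 251659\right) \left(140216 + 76811\right) = \left(-551407\right) 217027 = -119670206989$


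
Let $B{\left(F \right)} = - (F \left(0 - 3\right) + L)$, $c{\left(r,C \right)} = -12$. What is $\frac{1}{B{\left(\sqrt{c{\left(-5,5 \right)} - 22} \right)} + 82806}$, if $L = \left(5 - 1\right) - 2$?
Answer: $\frac{41402}{3428251361} - \frac{3 i \sqrt{34}}{6856502722} \approx 1.2077 \cdot 10^{-5} - 2.5513 \cdot 10^{-9} i$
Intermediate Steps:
$L = 2$ ($L = 4 - 2 = 2$)
$B{\left(F \right)} = -2 + 3 F$ ($B{\left(F \right)} = - (F \left(0 - 3\right) + 2) = - (F \left(-3\right) + 2) = - (- 3 F + 2) = - (2 - 3 F) = -2 + 3 F$)
$\frac{1}{B{\left(\sqrt{c{\left(-5,5 \right)} - 22} \right)} + 82806} = \frac{1}{\left(-2 + 3 \sqrt{-12 - 22}\right) + 82806} = \frac{1}{\left(-2 + 3 \sqrt{-34}\right) + 82806} = \frac{1}{\left(-2 + 3 i \sqrt{34}\right) + 82806} = \frac{1}{82804 + 3 i \sqrt{34}}$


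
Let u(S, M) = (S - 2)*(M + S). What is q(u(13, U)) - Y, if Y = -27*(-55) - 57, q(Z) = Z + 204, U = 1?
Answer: -1070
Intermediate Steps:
u(S, M) = (-2 + S)*(M + S)
q(Z) = 204 + Z
Y = 1428 (Y = 1485 - 57 = 1428)
q(u(13, U)) - Y = (204 + (13² - 2*1 - 2*13 + 1*13)) - 1*1428 = (204 + (169 - 2 - 26 + 13)) - 1428 = (204 + 154) - 1428 = 358 - 1428 = -1070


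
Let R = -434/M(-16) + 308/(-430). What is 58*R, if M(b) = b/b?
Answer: -5420912/215 ≈ -25214.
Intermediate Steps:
M(b) = 1
R = -93464/215 (R = -434/1 + 308/(-430) = -434*1 + 308*(-1/430) = -434 - 154/215 = -93464/215 ≈ -434.72)
58*R = 58*(-93464/215) = -5420912/215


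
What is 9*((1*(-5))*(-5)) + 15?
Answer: 240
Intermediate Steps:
9*((1*(-5))*(-5)) + 15 = 9*(-5*(-5)) + 15 = 9*25 + 15 = 225 + 15 = 240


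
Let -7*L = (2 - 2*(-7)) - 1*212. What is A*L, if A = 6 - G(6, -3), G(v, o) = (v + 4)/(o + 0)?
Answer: 784/3 ≈ 261.33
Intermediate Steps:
L = 28 (L = -((2 - 2*(-7)) - 1*212)/7 = -((2 + 14) - 212)/7 = -(16 - 212)/7 = -1/7*(-196) = 28)
G(v, o) = (4 + v)/o
A = 28/3 (A = 6 - (4 + 6)/(-3) = 6 - (-1)*10/3 = 6 - 1*(-10/3) = 6 + 10/3 = 28/3 ≈ 9.3333)
A*L = (28/3)*28 = 784/3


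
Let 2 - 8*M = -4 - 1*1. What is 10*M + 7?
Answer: 63/4 ≈ 15.750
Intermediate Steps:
M = 7/8 (M = ¼ - (-4 - 1*1)/8 = ¼ - (-4 - 1)/8 = ¼ - ⅛*(-5) = ¼ + 5/8 = 7/8 ≈ 0.87500)
10*M + 7 = 10*(7/8) + 7 = 35/4 + 7 = 63/4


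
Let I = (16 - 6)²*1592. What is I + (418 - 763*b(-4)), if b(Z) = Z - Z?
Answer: 159618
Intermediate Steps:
b(Z) = 0
I = 159200 (I = 10²*1592 = 100*1592 = 159200)
I + (418 - 763*b(-4)) = 159200 + (418 - 763*0) = 159200 + (418 + 0) = 159200 + 418 = 159618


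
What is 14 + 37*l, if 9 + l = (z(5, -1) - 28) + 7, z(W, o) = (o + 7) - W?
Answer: -1059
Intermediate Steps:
z(W, o) = 7 + o - W (z(W, o) = (7 + o) - W = 7 + o - W)
l = -29 (l = -9 + (((7 - 1 - 1*5) - 28) + 7) = -9 + (((7 - 1 - 5) - 28) + 7) = -9 + ((1 - 28) + 7) = -9 + (-27 + 7) = -9 - 20 = -29)
14 + 37*l = 14 + 37*(-29) = 14 - 1073 = -1059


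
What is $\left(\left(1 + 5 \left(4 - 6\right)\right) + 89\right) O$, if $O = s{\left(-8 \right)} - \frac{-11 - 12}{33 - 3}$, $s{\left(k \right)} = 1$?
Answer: $\frac{424}{3} \approx 141.33$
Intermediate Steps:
$O = \frac{53}{30}$ ($O = 1 - \frac{-11 - 12}{33 - 3} = 1 - - \frac{23}{30} = 1 + \frac{23}{30} = \frac{53}{30} \approx 1.7667$)
$\left(\left(1 + 5 \left(4 - 6\right)\right) + 89\right) O = \left(\left(1 + 5 \left(4 - 6\right)\right) + 89\right) \frac{53}{30} = \left(\left(1 + 5 \left(-2\right)\right) + 89\right) \frac{53}{30} = \left(\left(1 - 10\right) + 89\right) \frac{53}{30} = \left(-9 + 89\right) \frac{53}{30} = 80 \cdot \frac{53}{30} = \frac{424}{3}$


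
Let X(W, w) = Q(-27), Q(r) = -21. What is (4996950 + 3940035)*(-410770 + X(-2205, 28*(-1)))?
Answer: -3671233005135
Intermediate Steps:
X(W, w) = -21
(4996950 + 3940035)*(-410770 + X(-2205, 28*(-1))) = (4996950 + 3940035)*(-410770 - 21) = 8936985*(-410791) = -3671233005135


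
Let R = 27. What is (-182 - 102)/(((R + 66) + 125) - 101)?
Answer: -284/117 ≈ -2.4273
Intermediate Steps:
(-182 - 102)/(((R + 66) + 125) - 101) = (-182 - 102)/(((27 + 66) + 125) - 101) = -284/((93 + 125) - 101) = -284/(218 - 101) = -284/117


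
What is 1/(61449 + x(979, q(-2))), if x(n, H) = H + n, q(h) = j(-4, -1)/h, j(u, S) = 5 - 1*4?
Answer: 2/124855 ≈ 1.6019e-5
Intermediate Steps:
j(u, S) = 1 (j(u, S) = 5 - 4 = 1)
q(h) = 1/h
1/(61449 + x(979, q(-2))) = 1/(61449 + (1/(-2) + 979)) = 1/(61449 + (-1/2 + 979)) = 1/(61449 + 1957/2) = 1/(124855/2) = 2/124855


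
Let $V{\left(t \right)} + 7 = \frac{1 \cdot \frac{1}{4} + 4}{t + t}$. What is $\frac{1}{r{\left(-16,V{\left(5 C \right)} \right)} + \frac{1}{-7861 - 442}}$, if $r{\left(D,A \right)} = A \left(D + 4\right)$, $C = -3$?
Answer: $\frac{83030}{7115661} \approx 0.011669$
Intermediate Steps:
$V{\left(t \right)} = -7 + \frac{17}{8 t}$ ($V{\left(t \right)} = -7 + \frac{1 \cdot \frac{1}{4} + 4}{t + t} = -7 + \frac{1 \cdot \frac{1}{4} + 4}{2 t} = -7 + \left(\frac{1}{4} + 4\right) \frac{1}{2 t} = -7 + \frac{17 \frac{1}{2 t}}{4} = -7 + \frac{17}{8 t}$)
$r{\left(D,A \right)} = A \left(4 + D\right)$
$\frac{1}{r{\left(-16,V{\left(5 C \right)} \right)} + \frac{1}{-7861 - 442}} = \frac{1}{\left(-7 + \frac{17}{8 \cdot 5 \left(-3\right)}\right) \left(4 - 16\right) + \frac{1}{-7861 - 442}} = \frac{1}{\left(-7 + \frac{17}{8 \left(-15\right)}\right) \left(-12\right) + \frac{1}{-8303}} = \frac{1}{\left(-7 + \frac{17}{8} \left(- \frac{1}{15}\right)\right) \left(-12\right) - \frac{1}{8303}} = \frac{1}{\left(-7 - \frac{17}{120}\right) \left(-12\right) - \frac{1}{8303}} = \frac{1}{\left(- \frac{857}{120}\right) \left(-12\right) - \frac{1}{8303}} = \frac{1}{\frac{857}{10} - \frac{1}{8303}} = \frac{1}{\frac{7115661}{83030}} = \frac{83030}{7115661}$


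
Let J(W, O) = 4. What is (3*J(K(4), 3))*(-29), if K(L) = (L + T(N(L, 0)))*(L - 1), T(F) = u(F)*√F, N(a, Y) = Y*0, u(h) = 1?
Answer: -348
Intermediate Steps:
N(a, Y) = 0
T(F) = √F (T(F) = 1*√F = √F)
K(L) = L*(-1 + L) (K(L) = (L + √0)*(L - 1) = (L + 0)*(-1 + L) = L*(-1 + L))
(3*J(K(4), 3))*(-29) = (3*4)*(-29) = 12*(-29) = -348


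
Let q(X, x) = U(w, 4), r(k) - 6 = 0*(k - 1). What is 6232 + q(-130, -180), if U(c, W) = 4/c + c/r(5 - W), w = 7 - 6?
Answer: 37417/6 ≈ 6236.2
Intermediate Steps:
w = 1
r(k) = 6 (r(k) = 6 + 0*(k - 1) = 6 + 0*(-1 + k) = 6 + 0 = 6)
U(c, W) = 4/c + c/6
q(X, x) = 25/6 (q(X, x) = 4/1 + (1/6)*1 = 4*1 + 1/6 = 4 + 1/6 = 25/6)
6232 + q(-130, -180) = 6232 + 25/6 = 37417/6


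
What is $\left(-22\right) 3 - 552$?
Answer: $-618$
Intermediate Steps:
$\left(-22\right) 3 - 552 = -66 - 552 = -618$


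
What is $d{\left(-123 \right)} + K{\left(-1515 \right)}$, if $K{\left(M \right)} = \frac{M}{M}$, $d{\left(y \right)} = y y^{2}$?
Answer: $-1860866$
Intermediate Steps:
$d{\left(y \right)} = y^{3}$
$K{\left(M \right)} = 1$
$d{\left(-123 \right)} + K{\left(-1515 \right)} = \left(-123\right)^{3} + 1 = -1860867 + 1 = -1860866$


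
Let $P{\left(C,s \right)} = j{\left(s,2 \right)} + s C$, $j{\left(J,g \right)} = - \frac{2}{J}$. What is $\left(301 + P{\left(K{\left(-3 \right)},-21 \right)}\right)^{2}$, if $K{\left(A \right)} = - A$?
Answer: $\frac{25000000}{441} \approx 56689.0$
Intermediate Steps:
$P{\left(C,s \right)} = - \frac{2}{s} + C s$ ($P{\left(C,s \right)} = - \frac{2}{s} + s C = - \frac{2}{s} + C s$)
$\left(301 + P{\left(K{\left(-3 \right)},-21 \right)}\right)^{2} = \left(301 + \left(- \frac{2}{-21} + \left(-1\right) \left(-3\right) \left(-21\right)\right)\right)^{2} = \left(301 + \left(\left(-2\right) \left(- \frac{1}{21}\right) + 3 \left(-21\right)\right)\right)^{2} = \left(301 + \left(\frac{2}{21} - 63\right)\right)^{2} = \left(301 - \frac{1321}{21}\right)^{2} = \left(\frac{5000}{21}\right)^{2} = \frac{25000000}{441}$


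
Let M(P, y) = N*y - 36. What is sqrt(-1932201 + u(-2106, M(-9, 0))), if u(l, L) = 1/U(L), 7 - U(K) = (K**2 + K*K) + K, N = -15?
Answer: 5*I*sqrt(502171388486)/2549 ≈ 1390.0*I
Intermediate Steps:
U(K) = 7 - K - 2*K**2 (U(K) = 7 - ((K**2 + K*K) + K) = 7 - ((K**2 + K**2) + K) = 7 - (2*K**2 + K) = 7 - (K + 2*K**2) = 7 + (-K - 2*K**2) = 7 - K - 2*K**2)
M(P, y) = -36 - 15*y (M(P, y) = -15*y - 36 = -36 - 15*y)
u(l, L) = 1/(7 - L - 2*L**2)
sqrt(-1932201 + u(-2106, M(-9, 0))) = sqrt(-1932201 - 1/(-7 + (-36 - 15*0) + 2*(-36 - 15*0)**2)) = sqrt(-1932201 - 1/(-7 + (-36 + 0) + 2*(-36 + 0)**2)) = sqrt(-1932201 - 1/(-7 - 36 + 2*(-36)**2)) = sqrt(-1932201 - 1/(-7 - 36 + 2*1296)) = sqrt(-1932201 - 1/(-7 - 36 + 2592)) = sqrt(-1932201 - 1/2549) = sqrt(-4925180350/2549) = 5*I*sqrt(502171388486)/2549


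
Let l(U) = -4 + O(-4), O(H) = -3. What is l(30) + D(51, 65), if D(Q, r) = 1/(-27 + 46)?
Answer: -132/19 ≈ -6.9474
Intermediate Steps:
D(Q, r) = 1/19
l(U) = -7 (l(U) = -4 - 3 = -7)
l(30) + D(51, 65) = -7 + 1/19 = -132/19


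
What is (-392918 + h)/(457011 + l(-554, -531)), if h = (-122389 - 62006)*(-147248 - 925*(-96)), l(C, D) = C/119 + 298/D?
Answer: 680995817467938/28877738443 ≈ 23582.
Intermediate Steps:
l(C, D) = 298/D + C/119 (l(C, D) = C*(1/119) + 298/D = C/119 + 298/D = 298/D + C/119)
h = 10777518960 (h = -184395*(-147248 + 88800) = -184395*(-58448) = 10777518960)
(-392918 + h)/(457011 + l(-554, -531)) = (-392918 + 10777518960)/(457011 + (298/(-531) + (1/119)*(-554))) = 10777126042/(457011 + (298*(-1/531) - 554/119)) = 10777126042/(457011 + (-298/531 - 554/119)) = 10777126042/(457011 - 329636/63189) = 10777126042/(28877738443/63189) = 10777126042*(63189/28877738443) = 680995817467938/28877738443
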